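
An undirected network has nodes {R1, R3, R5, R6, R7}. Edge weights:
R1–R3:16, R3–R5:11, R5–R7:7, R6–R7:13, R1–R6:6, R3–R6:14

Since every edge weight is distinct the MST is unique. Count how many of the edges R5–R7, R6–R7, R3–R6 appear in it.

2

Kruskal's algorithm — process edges by increasing weight (ties by edge label):
R1–R6 (6): add — endpoints in different components.
R5–R7 (7): add — endpoints in different components.
R3–R5 (11): add — endpoints in different components.
R6–R7 (13): add — endpoints in different components.
MST edge set: {R1–R6, R5–R7, R3–R5, R6–R7}.
Of the listed edges, {R5–R7, R6–R7} are in the MST → 2.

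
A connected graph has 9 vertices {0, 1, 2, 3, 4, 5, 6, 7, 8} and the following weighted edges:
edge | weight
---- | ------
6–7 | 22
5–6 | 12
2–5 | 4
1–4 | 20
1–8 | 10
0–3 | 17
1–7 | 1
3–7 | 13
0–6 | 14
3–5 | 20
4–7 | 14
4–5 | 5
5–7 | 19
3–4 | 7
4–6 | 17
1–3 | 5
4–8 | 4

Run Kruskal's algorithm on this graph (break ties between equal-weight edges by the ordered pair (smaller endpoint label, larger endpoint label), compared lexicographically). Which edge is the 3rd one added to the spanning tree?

Sort edges by weight, then run Kruskal:
1–7 (1): add — endpoints in different components.
2–5 (4): add — endpoints in different components.
4–8 (4): add — endpoints in different components.
1–3 (5): add — endpoints in different components.
4–5 (5): add — endpoints in different components.
3–4 (7): add — endpoints in different components.
1–8 (10): skip — 1 and 8 already connected.
5–6 (12): add — endpoints in different components.
3–7 (13): skip — 3 and 7 already connected.
0–6 (14): add — endpoints in different components.
The 3rd edge added is 4–8.

4-8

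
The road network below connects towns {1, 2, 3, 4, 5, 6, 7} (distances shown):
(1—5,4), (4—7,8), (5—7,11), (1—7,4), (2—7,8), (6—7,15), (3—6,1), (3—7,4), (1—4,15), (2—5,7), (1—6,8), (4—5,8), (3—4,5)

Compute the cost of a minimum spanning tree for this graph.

25

Prim's algorithm from 1:
Step 1: frontier [1—5 4, 1—7 4, 1—6 8, 1—4 15] → take 1—5 (4); add 5.
Step 2: frontier [1—7 4, 1—6 8, 1—4 15, 2—5 7, 4—5 8, 5—7 11] → take 1—7 (4); add 7.
Step 3: frontier [1—6 8, 1—4 15, 2—5 7, 4—5 8, 3—7 4, 2—7 8, 4—7 8, 6—7 15] → take 3—7 (4); add 3.
Step 4: frontier [1—6 8, 1—4 15, 3—6 1, 3—4 5, 2—5 7, 4—5 8, 2—7 8, 4—7 8, 6—7 15] → take 3—6 (1); add 6.
Step 5: frontier [1—4 15, 3—4 5, 2—5 7, 4—5 8, 2—7 8, 4—7 8] → take 3—4 (5); add 4.
Step 6: frontier [2—5 7, 2—7 8] → take 2—5 (7); add 2.
MST edges: 1—5, 1—7, 3—7, 3—6, 3—4, 2—5; total weight 4+4+4+1+5+7 = 25.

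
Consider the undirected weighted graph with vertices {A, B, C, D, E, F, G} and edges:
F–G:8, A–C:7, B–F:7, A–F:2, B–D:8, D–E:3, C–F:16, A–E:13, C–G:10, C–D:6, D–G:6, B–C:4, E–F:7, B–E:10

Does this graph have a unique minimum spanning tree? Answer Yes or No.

No

Kruskal: consider edges lightest-first.
A–F (2): add — endpoints in different components.
D–E (3): add — endpoints in different components.
B–C (4): add — endpoints in different components.
C–D (6): add — endpoints in different components.
D–G (6): add — endpoints in different components.
A–C (7): add — endpoints in different components.
Non-tree edge E–F has weight 7, equal to the heaviest edge on its tree cycle — swapping gives another MST of the same weight. Not unique.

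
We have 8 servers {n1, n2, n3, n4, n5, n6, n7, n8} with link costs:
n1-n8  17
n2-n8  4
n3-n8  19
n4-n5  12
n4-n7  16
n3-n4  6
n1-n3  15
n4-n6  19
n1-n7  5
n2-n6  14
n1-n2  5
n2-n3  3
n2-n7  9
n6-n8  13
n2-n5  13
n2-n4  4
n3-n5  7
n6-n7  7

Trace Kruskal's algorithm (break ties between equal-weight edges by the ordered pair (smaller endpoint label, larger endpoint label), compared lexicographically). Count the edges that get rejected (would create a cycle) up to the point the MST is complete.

1

Sort edges by weight, then run Kruskal:
n2-n3 (3): add — endpoints in different components.
n2-n4 (4): add — endpoints in different components.
n2-n8 (4): add — endpoints in different components.
n1-n2 (5): add — endpoints in different components.
n1-n7 (5): add — endpoints in different components.
n3-n4 (6): skip — n4 and n3 already connected.
n3-n5 (7): add — endpoints in different components.
n6-n7 (7): add — endpoints in different components.
Edges rejected before the tree was complete: 1.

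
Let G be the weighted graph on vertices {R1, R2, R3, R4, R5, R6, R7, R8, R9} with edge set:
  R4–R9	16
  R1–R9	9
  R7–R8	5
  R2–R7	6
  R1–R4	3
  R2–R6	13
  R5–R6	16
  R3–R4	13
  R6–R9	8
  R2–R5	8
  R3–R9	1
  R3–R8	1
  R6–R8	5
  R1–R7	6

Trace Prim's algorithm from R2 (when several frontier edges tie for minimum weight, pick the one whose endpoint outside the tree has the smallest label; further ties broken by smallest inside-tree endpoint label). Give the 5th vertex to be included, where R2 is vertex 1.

Grow the tree from R2 using Prim:
Step 1: frontier [R2–R7 6, R2–R5 8, R2–R6 13] → take R2–R7 (6); add R7.
Step 2: frontier [R2–R5 8, R2–R6 13, R7–R8 5, R1–R7 6] → take R7–R8 (5); add R8.
Step 3: frontier [R2–R5 8, R2–R6 13, R1–R7 6, R3–R8 1, R6–R8 5] → take R3–R8 (1); add R3.
Step 4: frontier [R2–R5 8, R2–R6 13, R3–R9 1, R3–R4 13, R1–R7 6, R6–R8 5] → take R3–R9 (1); add R9.
Step 5: frontier [R2–R5 8, R2–R6 13, R3–R4 13, R1–R7 6, R6–R8 5, R6–R9 8, R1–R9 9, R4–R9 16] → take R6–R8 (5); add R6.
Step 6: frontier [R2–R5 8, R3–R4 13, R5–R6 16, R1–R7 6, R1–R9 9, R4–R9 16] → take R1–R7 (6); add R1.
Step 7: frontier [R1–R4 3, R2–R5 8, R3–R4 13, R5–R6 16, R4–R9 16] → take R1–R4 (3); add R4.
Step 8: frontier [R2–R5 8, R5–R6 16] → take R2–R5 (8); add R5.
Vertex order: R2, R7, R8, R3, R9, R6, R1, R4, R5. The 5th vertex is R9.

R9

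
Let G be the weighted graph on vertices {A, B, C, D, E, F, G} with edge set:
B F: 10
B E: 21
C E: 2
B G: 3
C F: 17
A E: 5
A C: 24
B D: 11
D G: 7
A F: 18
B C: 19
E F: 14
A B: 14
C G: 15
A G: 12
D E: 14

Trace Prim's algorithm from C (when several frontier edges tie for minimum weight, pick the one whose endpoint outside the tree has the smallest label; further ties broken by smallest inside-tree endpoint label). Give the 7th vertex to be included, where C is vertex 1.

F

Prim's algorithm from C:
Step 1: cheapest edge leaving the tree is C E (2); add E.
Step 2: cheapest edge leaving the tree is A E (5); add A.
Step 3: cheapest edge leaving the tree is A G (12); add G.
Step 4: cheapest edge leaving the tree is B G (3); add B.
Step 5: cheapest edge leaving the tree is D G (7); add D.
Step 6: cheapest edge leaving the tree is B F (10); add F.
Vertex order: C, E, A, G, B, D, F. The 7th vertex is F.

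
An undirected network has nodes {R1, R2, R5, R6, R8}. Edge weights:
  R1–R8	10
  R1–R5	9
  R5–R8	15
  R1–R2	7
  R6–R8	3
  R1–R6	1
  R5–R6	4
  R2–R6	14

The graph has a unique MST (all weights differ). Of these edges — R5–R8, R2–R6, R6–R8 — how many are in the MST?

1

Kruskal: consider edges lightest-first.
R1–R6 (1): add — endpoints in different components.
R6–R8 (3): add — endpoints in different components.
R5–R6 (4): add — endpoints in different components.
R1–R2 (7): add — endpoints in different components.
MST edge set: {R1–R6, R6–R8, R5–R6, R1–R2}.
Of the listed edges, {R6–R8} are in the MST → 1.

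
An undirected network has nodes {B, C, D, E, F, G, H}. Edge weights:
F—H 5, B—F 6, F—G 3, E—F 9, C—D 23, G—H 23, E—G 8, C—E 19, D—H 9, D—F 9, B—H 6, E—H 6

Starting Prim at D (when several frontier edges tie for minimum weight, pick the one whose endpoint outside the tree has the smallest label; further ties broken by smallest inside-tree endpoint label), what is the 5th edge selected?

E-H

Prim's algorithm from D:
Step 1: cheapest edge leaving the tree is D—F (9); add F.
Step 2: cheapest edge leaving the tree is F—G (3); add G.
Step 3: cheapest edge leaving the tree is F—H (5); add H.
Step 4: cheapest edge leaving the tree is B—F (6); add B.
Step 5: cheapest edge leaving the tree is E—H (6); add E.
Step 6: cheapest edge leaving the tree is C—E (19); add C.
The 5th edge added is E—H.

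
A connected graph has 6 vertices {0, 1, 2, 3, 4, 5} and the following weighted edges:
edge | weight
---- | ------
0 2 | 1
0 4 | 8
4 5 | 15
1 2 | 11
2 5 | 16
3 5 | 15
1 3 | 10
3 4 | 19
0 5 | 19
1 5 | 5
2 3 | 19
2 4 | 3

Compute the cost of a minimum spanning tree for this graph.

30

Sort edges by weight, then run Kruskal:
0 2 (1): add — endpoints in different components.
2 4 (3): add — endpoints in different components.
1 5 (5): add — endpoints in different components.
0 4 (8): skip — 0 and 4 already connected.
1 3 (10): add — endpoints in different components.
1 2 (11): add — endpoints in different components.
MST edges: 0 2, 2 4, 1 5, 1 3, 1 2; total weight 1+3+5+10+11 = 30.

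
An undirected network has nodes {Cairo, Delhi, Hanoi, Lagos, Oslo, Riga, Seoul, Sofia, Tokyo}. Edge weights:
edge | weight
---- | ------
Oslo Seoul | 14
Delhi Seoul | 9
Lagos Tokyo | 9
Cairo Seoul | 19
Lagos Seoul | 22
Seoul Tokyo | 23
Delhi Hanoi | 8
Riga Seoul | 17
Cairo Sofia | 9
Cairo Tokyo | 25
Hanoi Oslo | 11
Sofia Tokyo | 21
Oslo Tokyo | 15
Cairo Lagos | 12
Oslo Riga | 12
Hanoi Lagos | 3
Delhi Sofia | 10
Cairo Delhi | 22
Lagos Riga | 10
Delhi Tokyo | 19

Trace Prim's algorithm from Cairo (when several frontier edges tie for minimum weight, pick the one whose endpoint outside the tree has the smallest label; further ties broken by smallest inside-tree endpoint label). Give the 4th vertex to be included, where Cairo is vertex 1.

Hanoi

Prim, starting at Cairo.
Step 1: cheapest edge leaving the tree is Cairo Sofia (9); add Sofia.
Step 2: cheapest edge leaving the tree is Delhi Sofia (10); add Delhi.
Step 3: cheapest edge leaving the tree is Delhi Hanoi (8); add Hanoi.
Step 4: cheapest edge leaving the tree is Hanoi Lagos (3); add Lagos.
Step 5: cheapest edge leaving the tree is Delhi Seoul (9); add Seoul.
Step 6: cheapest edge leaving the tree is Lagos Tokyo (9); add Tokyo.
Step 7: cheapest edge leaving the tree is Lagos Riga (10); add Riga.
Step 8: cheapest edge leaving the tree is Hanoi Oslo (11); add Oslo.
Vertex order: Cairo, Sofia, Delhi, Hanoi, Lagos, Seoul, Tokyo, Riga, Oslo. The 4th vertex is Hanoi.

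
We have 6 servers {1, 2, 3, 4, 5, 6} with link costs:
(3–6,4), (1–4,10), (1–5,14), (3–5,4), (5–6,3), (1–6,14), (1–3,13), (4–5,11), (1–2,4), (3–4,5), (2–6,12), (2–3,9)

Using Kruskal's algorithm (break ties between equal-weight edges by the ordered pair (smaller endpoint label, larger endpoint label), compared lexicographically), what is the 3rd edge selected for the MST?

Kruskal: consider edges lightest-first.
5–6 (3): add. Components now {1} {2} {3} {4} {5,6}
1–2 (4): add. Components now {1,2} {3} {4} {5,6}
3–5 (4): add. Components now {1,2} {3,5,6} {4}
3–6 (4): skip — 3 and 6 already connected.
3–4 (5): add. Components now {1,2} {3,4,5,6}
2–3 (9): add. Components now {1,2,3,4,5,6}
The 3rd edge added is 3–5.

3-5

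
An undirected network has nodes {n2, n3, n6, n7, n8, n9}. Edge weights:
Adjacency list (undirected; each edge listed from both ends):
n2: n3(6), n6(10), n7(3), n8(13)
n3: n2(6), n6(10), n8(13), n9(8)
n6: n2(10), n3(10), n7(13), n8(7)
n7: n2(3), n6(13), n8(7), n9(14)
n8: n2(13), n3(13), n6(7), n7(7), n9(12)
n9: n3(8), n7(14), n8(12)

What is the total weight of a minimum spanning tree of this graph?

31

Prim's algorithm from n2:
Step 1: cheapest edge leaving the tree is n2-n7 (3); add n7.
Step 2: cheapest edge leaving the tree is n2-n3 (6); add n3.
Step 3: cheapest edge leaving the tree is n7-n8 (7); add n8.
Step 4: cheapest edge leaving the tree is n6-n8 (7); add n6.
Step 5: cheapest edge leaving the tree is n3-n9 (8); add n9.
MST edges: n2-n7, n2-n3, n7-n8, n6-n8, n3-n9; total weight 3+6+7+7+8 = 31.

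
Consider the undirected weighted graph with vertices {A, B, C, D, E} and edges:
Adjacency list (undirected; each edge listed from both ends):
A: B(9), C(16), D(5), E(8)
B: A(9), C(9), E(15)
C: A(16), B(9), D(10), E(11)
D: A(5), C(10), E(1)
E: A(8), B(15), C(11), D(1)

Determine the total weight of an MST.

24

Prim's algorithm from A:
Step 1: frontier [A D 5, A E 8, A B 9, A C 16] → take A D (5); add D.
Step 2: frontier [A E 8, A B 9, A C 16, D E 1, C D 10] → take D E (1); add E.
Step 3: frontier [A B 9, A C 16, C D 10, C E 11, B E 15] → take A B (9); add B.
Step 4: frontier [A C 16, B C 9, C D 10, C E 11] → take B C (9); add C.
MST edges: A D, D E, A B, B C; total weight 5+1+9+9 = 24.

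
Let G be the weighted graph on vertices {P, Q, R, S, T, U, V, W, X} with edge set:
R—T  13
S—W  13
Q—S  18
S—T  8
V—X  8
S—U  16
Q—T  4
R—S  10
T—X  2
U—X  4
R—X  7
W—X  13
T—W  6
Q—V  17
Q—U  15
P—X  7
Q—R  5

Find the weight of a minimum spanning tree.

44

Prim, starting at V.
Step 1: cheapest edge leaving the tree is V—X (8); add X.
Step 2: cheapest edge leaving the tree is T—X (2); add T.
Step 3: cheapest edge leaving the tree is Q—T (4); add Q.
Step 4: cheapest edge leaving the tree is U—X (4); add U.
Step 5: cheapest edge leaving the tree is Q—R (5); add R.
Step 6: cheapest edge leaving the tree is T—W (6); add W.
Step 7: cheapest edge leaving the tree is P—X (7); add P.
Step 8: cheapest edge leaving the tree is S—T (8); add S.
MST edges: V—X, T—X, Q—T, U—X, Q—R, T—W, P—X, S—T; total weight 8+2+4+4+5+6+7+8 = 44.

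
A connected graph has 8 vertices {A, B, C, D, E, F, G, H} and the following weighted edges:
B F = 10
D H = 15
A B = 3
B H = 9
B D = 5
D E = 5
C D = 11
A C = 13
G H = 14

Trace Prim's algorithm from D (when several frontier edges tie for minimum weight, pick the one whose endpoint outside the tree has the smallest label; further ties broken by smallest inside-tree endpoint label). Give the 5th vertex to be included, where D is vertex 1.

Prim's algorithm from D:
Step 1: frontier [B D 5, D E 5, C D 11, D H 15] → take B D (5); add B.
Step 2: frontier [A B 3, B H 9, B F 10, D E 5, C D 11, D H 15] → take A B (3); add A.
Step 3: frontier [A C 13, B H 9, B F 10, D E 5, C D 11, D H 15] → take D E (5); add E.
Step 4: frontier [A C 13, B H 9, B F 10, C D 11, D H 15] → take B H (9); add H.
Step 5: frontier [A C 13, B F 10, C D 11, G H 14] → take B F (10); add F.
Step 6: frontier [A C 13, C D 11, G H 14] → take C D (11); add C.
Step 7: frontier [G H 14] → take G H (14); add G.
Vertex order: D, B, A, E, H, F, C, G. The 5th vertex is H.

H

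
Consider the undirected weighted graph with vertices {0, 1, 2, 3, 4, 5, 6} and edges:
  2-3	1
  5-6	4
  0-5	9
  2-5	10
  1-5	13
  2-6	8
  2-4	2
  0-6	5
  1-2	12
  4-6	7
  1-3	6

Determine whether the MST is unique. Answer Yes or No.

Yes

Kruskal: consider edges lightest-first.
2-3 (1): add — endpoints in different components.
2-4 (2): add — endpoints in different components.
5-6 (4): add — endpoints in different components.
0-6 (5): add — endpoints in different components.
1-3 (6): add — endpoints in different components.
4-6 (7): add — endpoints in different components.
Every non-tree edge has weight strictly greater than the heaviest edge on the tree path between its endpoints, so the MST is unique.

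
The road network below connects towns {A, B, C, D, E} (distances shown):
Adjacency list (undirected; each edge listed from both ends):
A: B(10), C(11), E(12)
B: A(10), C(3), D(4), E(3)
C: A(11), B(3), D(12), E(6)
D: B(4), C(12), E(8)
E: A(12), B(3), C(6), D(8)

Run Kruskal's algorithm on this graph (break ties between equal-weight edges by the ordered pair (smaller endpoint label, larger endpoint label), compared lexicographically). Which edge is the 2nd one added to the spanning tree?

B-E

Kruskal's algorithm — process edges by increasing weight (ties by edge label):
B C (3): add — endpoints in different components.
B E (3): add — endpoints in different components.
B D (4): add — endpoints in different components.
C E (6): skip — C and E already connected.
D E (8): skip — D and E already connected.
A B (10): add — endpoints in different components.
The 2nd edge added is B E.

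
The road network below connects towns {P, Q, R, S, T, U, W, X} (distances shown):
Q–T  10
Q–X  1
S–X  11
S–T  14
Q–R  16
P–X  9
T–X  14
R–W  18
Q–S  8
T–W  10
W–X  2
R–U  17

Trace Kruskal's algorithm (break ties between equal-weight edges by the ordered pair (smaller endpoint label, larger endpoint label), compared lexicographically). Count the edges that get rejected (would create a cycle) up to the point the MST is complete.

Kruskal's algorithm — process edges by increasing weight (ties by edge label):
Q–X (1): add — endpoints in different components.
W–X (2): add — endpoints in different components.
Q–S (8): add — endpoints in different components.
P–X (9): add — endpoints in different components.
Q–T (10): add — endpoints in different components.
T–W (10): skip — T and W already connected.
S–X (11): skip — X and S already connected.
S–T (14): skip — T and S already connected.
T–X (14): skip — T and X already connected.
Q–R (16): add — endpoints in different components.
R–U (17): add — endpoints in different components.
Edges rejected before the tree was complete: 4.

4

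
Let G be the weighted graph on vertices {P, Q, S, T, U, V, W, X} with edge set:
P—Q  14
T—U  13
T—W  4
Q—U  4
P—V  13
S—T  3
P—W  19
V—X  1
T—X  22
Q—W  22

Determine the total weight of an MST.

52

Grow the tree from X using Prim:
Step 1: cheapest edge leaving the tree is V—X (1); add V.
Step 2: cheapest edge leaving the tree is P—V (13); add P.
Step 3: cheapest edge leaving the tree is P—Q (14); add Q.
Step 4: cheapest edge leaving the tree is Q—U (4); add U.
Step 5: cheapest edge leaving the tree is T—U (13); add T.
Step 6: cheapest edge leaving the tree is S—T (3); add S.
Step 7: cheapest edge leaving the tree is T—W (4); add W.
MST edges: V—X, P—V, P—Q, Q—U, T—U, S—T, T—W; total weight 1+13+14+4+13+3+4 = 52.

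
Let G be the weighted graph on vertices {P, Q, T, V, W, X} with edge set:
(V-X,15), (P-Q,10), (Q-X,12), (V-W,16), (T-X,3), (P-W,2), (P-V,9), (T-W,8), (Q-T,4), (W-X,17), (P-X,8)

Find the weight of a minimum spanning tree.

26

Sort edges by weight, then run Kruskal:
P-W (2): add — endpoints in different components.
T-X (3): add — endpoints in different components.
Q-T (4): add — endpoints in different components.
P-X (8): add — endpoints in different components.
T-W (8): skip — T and W already connected.
P-V (9): add — endpoints in different components.
MST edges: P-W, T-X, Q-T, P-X, P-V; total weight 2+3+4+8+9 = 26.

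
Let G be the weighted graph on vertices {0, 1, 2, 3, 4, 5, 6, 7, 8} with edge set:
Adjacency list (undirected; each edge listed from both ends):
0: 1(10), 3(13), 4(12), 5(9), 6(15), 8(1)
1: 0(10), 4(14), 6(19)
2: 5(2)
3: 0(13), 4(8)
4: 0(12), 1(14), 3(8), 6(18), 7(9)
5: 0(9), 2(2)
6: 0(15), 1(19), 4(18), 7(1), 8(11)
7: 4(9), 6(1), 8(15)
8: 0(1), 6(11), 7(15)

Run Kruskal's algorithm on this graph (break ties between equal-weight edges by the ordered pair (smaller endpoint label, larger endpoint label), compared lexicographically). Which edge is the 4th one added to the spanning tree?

3-4

Sort edges by weight, then run Kruskal:
0—8 (1): add — endpoints in different components.
6—7 (1): add — endpoints in different components.
2—5 (2): add — endpoints in different components.
3—4 (8): add — endpoints in different components.
0—5 (9): add — endpoints in different components.
4—7 (9): add — endpoints in different components.
0—1 (10): add — endpoints in different components.
6—8 (11): add — endpoints in different components.
The 4th edge added is 3—4.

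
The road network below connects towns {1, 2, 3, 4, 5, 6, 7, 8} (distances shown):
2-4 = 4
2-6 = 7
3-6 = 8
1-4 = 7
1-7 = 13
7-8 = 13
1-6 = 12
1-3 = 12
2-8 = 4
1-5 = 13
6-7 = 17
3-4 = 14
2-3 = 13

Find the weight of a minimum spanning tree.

56

Prim's algorithm from 8:
Step 1: frontier [2-8 4, 7-8 13] → take 2-8 (4); add 2.
Step 2: frontier [2-4 4, 2-6 7, 2-3 13, 7-8 13] → take 2-4 (4); add 4.
Step 3: frontier [2-6 7, 2-3 13, 1-4 7, 3-4 14, 7-8 13] → take 1-4 (7); add 1.
Step 4: frontier [1-3 12, 1-6 12, 1-5 13, 1-7 13, 2-6 7, 2-3 13, 3-4 14, 7-8 13] → take 2-6 (7); add 6.
Step 5: frontier [1-3 12, 1-5 13, 1-7 13, 2-3 13, 3-4 14, 3-6 8, 6-7 17, 7-8 13] → take 3-6 (8); add 3.
Step 6: frontier [1-5 13, 1-7 13, 6-7 17, 7-8 13] → take 1-5 (13); add 5.
Step 7: frontier [1-7 13, 6-7 17, 7-8 13] → take 1-7 (13); add 7.
MST edges: 2-8, 2-4, 1-4, 2-6, 3-6, 1-5, 1-7; total weight 4+4+7+7+8+13+13 = 56.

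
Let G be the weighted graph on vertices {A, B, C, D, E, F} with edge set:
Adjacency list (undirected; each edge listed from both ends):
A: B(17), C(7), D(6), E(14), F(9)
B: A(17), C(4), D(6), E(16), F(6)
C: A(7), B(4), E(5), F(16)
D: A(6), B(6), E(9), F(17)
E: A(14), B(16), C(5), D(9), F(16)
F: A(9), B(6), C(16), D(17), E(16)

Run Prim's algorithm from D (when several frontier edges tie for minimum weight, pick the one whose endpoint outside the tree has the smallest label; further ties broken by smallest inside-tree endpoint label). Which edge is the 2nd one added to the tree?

B-D

Prim's algorithm from D:
Step 1: frontier [A–D 6, B–D 6, D–E 9, D–F 17] → take A–D (6); add A.
Step 2: frontier [A–C 7, A–F 9, A–E 14, A–B 17, B–D 6, D–E 9, D–F 17] → take B–D (6); add B.
Step 3: frontier [A–C 7, A–F 9, A–E 14, B–C 4, B–F 6, B–E 16, D–E 9, D–F 17] → take B–C (4); add C.
Step 4: frontier [A–F 9, A–E 14, B–F 6, B–E 16, C–E 5, C–F 16, D–E 9, D–F 17] → take C–E (5); add E.
Step 5: frontier [A–F 9, B–F 6, C–F 16, D–F 17, E–F 16] → take B–F (6); add F.
The 2nd edge added is B–D.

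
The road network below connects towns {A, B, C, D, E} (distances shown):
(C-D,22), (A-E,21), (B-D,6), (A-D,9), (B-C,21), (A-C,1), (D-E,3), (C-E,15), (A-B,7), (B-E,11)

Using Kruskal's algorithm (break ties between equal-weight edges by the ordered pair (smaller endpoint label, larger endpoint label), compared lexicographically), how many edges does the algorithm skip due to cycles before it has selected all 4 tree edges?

Sort edges by weight, then run Kruskal:
A-C (1): add — endpoints in different components.
D-E (3): add — endpoints in different components.
B-D (6): add — endpoints in different components.
A-B (7): add — endpoints in different components.
Edges rejected before the tree was complete: 0.

0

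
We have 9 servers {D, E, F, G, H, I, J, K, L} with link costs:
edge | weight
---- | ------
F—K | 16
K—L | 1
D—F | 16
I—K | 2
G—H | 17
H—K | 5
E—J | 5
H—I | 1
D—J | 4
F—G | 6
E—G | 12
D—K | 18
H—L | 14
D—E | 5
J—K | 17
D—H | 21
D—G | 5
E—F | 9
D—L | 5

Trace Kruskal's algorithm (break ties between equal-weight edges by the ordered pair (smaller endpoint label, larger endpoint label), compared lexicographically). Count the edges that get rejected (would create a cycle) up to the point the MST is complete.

2

Sort edges by weight, then run Kruskal:
H—I (1): add — endpoints in different components.
K—L (1): add — endpoints in different components.
I—K (2): add — endpoints in different components.
D—J (4): add — endpoints in different components.
D—E (5): add — endpoints in different components.
D—G (5): add — endpoints in different components.
D—L (5): add — endpoints in different components.
E—J (5): skip — E and J already connected.
H—K (5): skip — H and K already connected.
F—G (6): add — endpoints in different components.
Edges rejected before the tree was complete: 2.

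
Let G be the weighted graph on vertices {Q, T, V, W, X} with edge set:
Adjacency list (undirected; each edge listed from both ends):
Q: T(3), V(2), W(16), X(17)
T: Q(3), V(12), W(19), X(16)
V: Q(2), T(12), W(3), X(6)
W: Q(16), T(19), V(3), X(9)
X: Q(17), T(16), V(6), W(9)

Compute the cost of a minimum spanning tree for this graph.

Prim, starting at Q.
Step 1: cheapest edge leaving the tree is Q–V (2); add V.
Step 2: cheapest edge leaving the tree is Q–T (3); add T.
Step 3: cheapest edge leaving the tree is V–W (3); add W.
Step 4: cheapest edge leaving the tree is V–X (6); add X.
MST edges: Q–V, Q–T, V–W, V–X; total weight 2+3+3+6 = 14.

14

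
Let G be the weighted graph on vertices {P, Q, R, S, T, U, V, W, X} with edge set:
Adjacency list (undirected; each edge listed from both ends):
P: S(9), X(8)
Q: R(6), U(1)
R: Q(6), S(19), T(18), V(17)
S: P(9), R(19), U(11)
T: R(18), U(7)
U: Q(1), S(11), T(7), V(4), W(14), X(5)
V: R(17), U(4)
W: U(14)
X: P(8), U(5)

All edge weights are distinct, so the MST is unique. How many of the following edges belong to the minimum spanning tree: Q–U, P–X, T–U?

3

Sort edges by weight, then run Kruskal:
Q–U (1): add — endpoints in different components.
U–V (4): add — endpoints in different components.
U–X (5): add — endpoints in different components.
Q–R (6): add — endpoints in different components.
T–U (7): add — endpoints in different components.
P–X (8): add — endpoints in different components.
P–S (9): add — endpoints in different components.
S–U (11): skip — U and S already connected.
U–W (14): add — endpoints in different components.
MST edge set: {Q–U, U–V, U–X, Q–R, T–U, P–X, P–S, U–W}.
Of the listed edges, {Q–U, P–X, T–U} are in the MST → 3.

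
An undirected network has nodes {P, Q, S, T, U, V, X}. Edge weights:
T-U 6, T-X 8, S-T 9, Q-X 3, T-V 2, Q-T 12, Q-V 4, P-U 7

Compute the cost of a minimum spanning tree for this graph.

Sort edges by weight, then run Kruskal:
T-V (2): add. Components now {S} {U} {T,V} {X} {Q} {P}
Q-X (3): add. Components now {S} {U} {T,V} {Q,X} {P}
Q-V (4): add. Components now {S} {U} {Q,T,V,X} {P}
T-U (6): add. Components now {S} {Q,T,U,V,X} {P}
P-U (7): add. Components now {S} {P,Q,T,U,V,X}
T-X (8): skip — X and T already connected.
S-T (9): add. Components now {P,Q,S,T,U,V,X}
MST edges: T-V, Q-X, Q-V, T-U, P-U, S-T; total weight 2+3+4+6+7+9 = 31.

31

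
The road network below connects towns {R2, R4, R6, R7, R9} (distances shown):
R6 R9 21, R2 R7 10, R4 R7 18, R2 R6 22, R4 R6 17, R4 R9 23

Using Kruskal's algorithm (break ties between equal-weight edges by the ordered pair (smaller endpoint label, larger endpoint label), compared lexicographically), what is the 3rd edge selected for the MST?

R4-R7

Kruskal: consider edges lightest-first.
R2 R7 (10): add — endpoints in different components.
R4 R6 (17): add — endpoints in different components.
R4 R7 (18): add — endpoints in different components.
R6 R9 (21): add — endpoints in different components.
The 3rd edge added is R4 R7.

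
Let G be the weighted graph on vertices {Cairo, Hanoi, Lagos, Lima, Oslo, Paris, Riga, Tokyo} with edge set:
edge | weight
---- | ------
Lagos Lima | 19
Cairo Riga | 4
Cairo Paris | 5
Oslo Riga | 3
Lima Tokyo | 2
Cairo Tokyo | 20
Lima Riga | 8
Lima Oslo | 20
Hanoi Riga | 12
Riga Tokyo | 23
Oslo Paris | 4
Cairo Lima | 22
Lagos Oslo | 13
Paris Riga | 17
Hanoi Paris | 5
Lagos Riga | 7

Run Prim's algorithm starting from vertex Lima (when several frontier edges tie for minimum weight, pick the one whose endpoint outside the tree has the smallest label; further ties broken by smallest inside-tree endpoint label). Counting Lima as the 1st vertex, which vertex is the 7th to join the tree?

Prim's algorithm from Lima:
Step 1: cheapest edge leaving the tree is Lima Tokyo (2); add Tokyo.
Step 2: cheapest edge leaving the tree is Lima Riga (8); add Riga.
Step 3: cheapest edge leaving the tree is Oslo Riga (3); add Oslo.
Step 4: cheapest edge leaving the tree is Cairo Riga (4); add Cairo.
Step 5: cheapest edge leaving the tree is Oslo Paris (4); add Paris.
Step 6: cheapest edge leaving the tree is Hanoi Paris (5); add Hanoi.
Step 7: cheapest edge leaving the tree is Lagos Riga (7); add Lagos.
Vertex order: Lima, Tokyo, Riga, Oslo, Cairo, Paris, Hanoi, Lagos. The 7th vertex is Hanoi.

Hanoi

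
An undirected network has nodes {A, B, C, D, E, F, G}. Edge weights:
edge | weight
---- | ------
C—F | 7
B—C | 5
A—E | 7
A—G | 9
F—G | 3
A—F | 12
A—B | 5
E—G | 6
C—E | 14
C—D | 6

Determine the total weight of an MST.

Grow the tree from B using Prim:
Step 1: frontier [A—B 5, B—C 5] → take A—B (5); add A.
Step 2: frontier [A—E 7, A—G 9, A—F 12, B—C 5] → take B—C (5); add C.
Step 3: frontier [A—E 7, A—G 9, A—F 12, C—D 6, C—F 7, C—E 14] → take C—D (6); add D.
Step 4: frontier [A—E 7, A—G 9, A—F 12, C—F 7, C—E 14] → take A—E (7); add E.
Step 5: frontier [A—G 9, A—F 12, C—F 7, E—G 6] → take E—G (6); add G.
Step 6: frontier [A—F 12, C—F 7, F—G 3] → take F—G (3); add F.
MST edges: A—B, B—C, C—D, A—E, E—G, F—G; total weight 5+5+6+7+6+3 = 32.

32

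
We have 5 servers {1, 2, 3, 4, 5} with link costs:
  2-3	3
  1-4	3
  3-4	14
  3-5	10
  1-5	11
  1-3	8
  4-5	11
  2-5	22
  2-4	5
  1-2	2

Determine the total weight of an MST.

18

Prim's algorithm from 5:
Step 1: cheapest edge leaving the tree is 3-5 (10); add 3.
Step 2: cheapest edge leaving the tree is 2-3 (3); add 2.
Step 3: cheapest edge leaving the tree is 1-2 (2); add 1.
Step 4: cheapest edge leaving the tree is 1-4 (3); add 4.
MST edges: 3-5, 2-3, 1-2, 1-4; total weight 10+3+2+3 = 18.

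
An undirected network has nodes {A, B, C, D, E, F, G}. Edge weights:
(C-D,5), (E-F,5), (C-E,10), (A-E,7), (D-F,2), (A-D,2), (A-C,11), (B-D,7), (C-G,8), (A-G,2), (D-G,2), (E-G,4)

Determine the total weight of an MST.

22

Prim's algorithm from G:
Step 1: frontier [A-G 2, D-G 2, E-G 4, C-G 8] → take A-G (2); add A.
Step 2: frontier [A-D 2, A-E 7, A-C 11, D-G 2, E-G 4, C-G 8] → take A-D (2); add D.
Step 3: frontier [A-E 7, A-C 11, D-F 2, C-D 5, B-D 7, E-G 4, C-G 8] → take D-F (2); add F.
Step 4: frontier [A-E 7, A-C 11, C-D 5, B-D 7, E-F 5, E-G 4, C-G 8] → take E-G (4); add E.
Step 5: frontier [A-C 11, C-D 5, B-D 7, C-E 10, C-G 8] → take C-D (5); add C.
Step 6: frontier [B-D 7] → take B-D (7); add B.
MST edges: A-G, A-D, D-F, E-G, C-D, B-D; total weight 2+2+2+4+5+7 = 22.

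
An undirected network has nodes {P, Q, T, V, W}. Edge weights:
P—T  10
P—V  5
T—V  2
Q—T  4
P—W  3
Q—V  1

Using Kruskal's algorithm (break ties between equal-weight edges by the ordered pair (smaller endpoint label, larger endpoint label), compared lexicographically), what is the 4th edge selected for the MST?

P-V

Kruskal: consider edges lightest-first.
Q—V (1): add. Components now {Q,V} {W} {T} {P}
T—V (2): add. Components now {Q,T,V} {W} {P}
P—W (3): add. Components now {Q,T,V} {P,W}
Q—T (4): skip — Q and T already connected.
P—V (5): add. Components now {P,Q,T,V,W}
The 4th edge added is P—V.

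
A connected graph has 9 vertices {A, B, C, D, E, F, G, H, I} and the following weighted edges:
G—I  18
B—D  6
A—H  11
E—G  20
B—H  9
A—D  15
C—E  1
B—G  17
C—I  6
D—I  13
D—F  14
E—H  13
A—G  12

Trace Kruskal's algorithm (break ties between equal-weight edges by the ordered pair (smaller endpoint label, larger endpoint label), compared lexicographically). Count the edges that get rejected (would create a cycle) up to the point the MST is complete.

Kruskal's algorithm — process edges by increasing weight (ties by edge label):
C—E (1): add — endpoints in different components.
B—D (6): add — endpoints in different components.
C—I (6): add — endpoints in different components.
B—H (9): add — endpoints in different components.
A—H (11): add — endpoints in different components.
A—G (12): add — endpoints in different components.
D—I (13): add — endpoints in different components.
E—H (13): skip — E and H already connected.
D—F (14): add — endpoints in different components.
Edges rejected before the tree was complete: 1.

1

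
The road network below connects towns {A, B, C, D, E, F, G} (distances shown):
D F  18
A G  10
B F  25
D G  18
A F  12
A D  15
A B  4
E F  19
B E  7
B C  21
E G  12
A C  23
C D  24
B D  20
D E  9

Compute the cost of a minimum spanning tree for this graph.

Prim's algorithm from D:
Step 1: cheapest edge leaving the tree is D E (9); add E.
Step 2: cheapest edge leaving the tree is B E (7); add B.
Step 3: cheapest edge leaving the tree is A B (4); add A.
Step 4: cheapest edge leaving the tree is A G (10); add G.
Step 5: cheapest edge leaving the tree is A F (12); add F.
Step 6: cheapest edge leaving the tree is B C (21); add C.
MST edges: D E, B E, A B, A G, A F, B C; total weight 9+7+4+10+12+21 = 63.

63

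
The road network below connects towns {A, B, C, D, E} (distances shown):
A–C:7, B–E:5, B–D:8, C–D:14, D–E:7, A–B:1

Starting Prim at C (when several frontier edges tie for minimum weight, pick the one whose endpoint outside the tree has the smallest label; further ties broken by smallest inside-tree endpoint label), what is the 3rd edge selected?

B-E

Prim, starting at C.
Step 1: cheapest edge leaving the tree is A–C (7); add A.
Step 2: cheapest edge leaving the tree is A–B (1); add B.
Step 3: cheapest edge leaving the tree is B–E (5); add E.
Step 4: cheapest edge leaving the tree is D–E (7); add D.
The 3rd edge added is B–E.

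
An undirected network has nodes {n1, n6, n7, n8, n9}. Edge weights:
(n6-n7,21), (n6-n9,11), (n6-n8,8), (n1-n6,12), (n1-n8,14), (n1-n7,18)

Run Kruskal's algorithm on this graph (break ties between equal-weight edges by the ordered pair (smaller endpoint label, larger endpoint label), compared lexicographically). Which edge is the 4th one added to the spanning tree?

n1-n7

Kruskal's algorithm — process edges by increasing weight (ties by edge label):
n6-n8 (8): add. Components now {n1} {n7} {n6,n8} {n9}
n6-n9 (11): add. Components now {n1} {n7} {n6,n8,n9}
n1-n6 (12): add. Components now {n1,n6,n8,n9} {n7}
n1-n8 (14): skip — n1 and n8 already connected.
n1-n7 (18): add. Components now {n1,n6,n7,n8,n9}
The 4th edge added is n1-n7.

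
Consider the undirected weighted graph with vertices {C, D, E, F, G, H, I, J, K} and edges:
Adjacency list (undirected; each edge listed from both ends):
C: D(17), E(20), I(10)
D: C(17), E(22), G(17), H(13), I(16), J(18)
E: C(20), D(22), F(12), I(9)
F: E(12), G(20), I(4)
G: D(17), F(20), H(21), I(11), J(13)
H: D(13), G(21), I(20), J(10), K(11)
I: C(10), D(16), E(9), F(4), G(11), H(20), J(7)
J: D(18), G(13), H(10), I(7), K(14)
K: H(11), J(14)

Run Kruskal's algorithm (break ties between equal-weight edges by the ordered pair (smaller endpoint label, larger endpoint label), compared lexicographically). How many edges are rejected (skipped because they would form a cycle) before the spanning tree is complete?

1

Kruskal's algorithm — process edges by increasing weight (ties by edge label):
F—I (4): add — endpoints in different components.
I—J (7): add — endpoints in different components.
E—I (9): add — endpoints in different components.
C—I (10): add — endpoints in different components.
H—J (10): add — endpoints in different components.
G—I (11): add — endpoints in different components.
H—K (11): add — endpoints in different components.
E—F (12): skip — E and F already connected.
D—H (13): add — endpoints in different components.
Edges rejected before the tree was complete: 1.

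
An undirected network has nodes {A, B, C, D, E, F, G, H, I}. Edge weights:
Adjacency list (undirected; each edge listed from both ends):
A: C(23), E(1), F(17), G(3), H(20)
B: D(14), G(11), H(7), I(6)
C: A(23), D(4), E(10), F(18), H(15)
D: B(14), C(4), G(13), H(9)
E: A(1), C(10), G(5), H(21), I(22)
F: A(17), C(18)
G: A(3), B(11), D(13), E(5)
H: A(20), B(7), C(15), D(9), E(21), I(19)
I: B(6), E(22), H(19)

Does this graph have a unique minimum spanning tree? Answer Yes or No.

Yes

Kruskal: consider edges lightest-first.
A–E (1): add — endpoints in different components.
A–G (3): add — endpoints in different components.
C–D (4): add — endpoints in different components.
E–G (5): skip — E and G already connected.
B–I (6): add — endpoints in different components.
B–H (7): add — endpoints in different components.
D–H (9): add — endpoints in different components.
C–E (10): add — endpoints in different components.
B–G (11): skip — B and G already connected.
D–G (13): skip — D and G already connected.
B–D (14): skip — B and D already connected.
C–H (15): skip — C and H already connected.
A–F (17): add — endpoints in different components.
Every non-tree edge has weight strictly greater than the heaviest edge on the tree path between its endpoints, so the MST is unique.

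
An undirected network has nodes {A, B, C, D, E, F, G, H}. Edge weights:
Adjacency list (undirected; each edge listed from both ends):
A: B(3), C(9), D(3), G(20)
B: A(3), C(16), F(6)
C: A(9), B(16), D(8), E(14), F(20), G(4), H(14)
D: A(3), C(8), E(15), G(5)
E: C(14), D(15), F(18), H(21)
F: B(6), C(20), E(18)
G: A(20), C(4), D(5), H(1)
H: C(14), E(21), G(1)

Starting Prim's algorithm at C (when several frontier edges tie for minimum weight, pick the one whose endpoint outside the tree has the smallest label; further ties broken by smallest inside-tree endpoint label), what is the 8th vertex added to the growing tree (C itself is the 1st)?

Prim, starting at C.
Step 1: cheapest edge leaving the tree is C–G (4); add G.
Step 2: cheapest edge leaving the tree is G–H (1); add H.
Step 3: cheapest edge leaving the tree is D–G (5); add D.
Step 4: cheapest edge leaving the tree is A–D (3); add A.
Step 5: cheapest edge leaving the tree is A–B (3); add B.
Step 6: cheapest edge leaving the tree is B–F (6); add F.
Step 7: cheapest edge leaving the tree is C–E (14); add E.
Vertex order: C, G, H, D, A, B, F, E. The 8th vertex is E.

E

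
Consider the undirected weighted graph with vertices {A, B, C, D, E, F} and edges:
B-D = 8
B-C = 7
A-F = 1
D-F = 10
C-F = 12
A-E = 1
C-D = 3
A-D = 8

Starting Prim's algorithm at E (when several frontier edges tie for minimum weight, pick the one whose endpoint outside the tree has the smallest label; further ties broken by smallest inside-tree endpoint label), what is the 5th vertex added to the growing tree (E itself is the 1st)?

C

Grow the tree from E using Prim:
Step 1: frontier [A-E 1] → take A-E (1); add A.
Step 2: frontier [A-F 1, A-D 8] → take A-F (1); add F.
Step 3: frontier [A-D 8, D-F 10, C-F 12] → take A-D (8); add D.
Step 4: frontier [C-D 3, B-D 8, C-F 12] → take C-D (3); add C.
Step 5: frontier [B-C 7, B-D 8] → take B-C (7); add B.
Vertex order: E, A, F, D, C, B. The 5th vertex is C.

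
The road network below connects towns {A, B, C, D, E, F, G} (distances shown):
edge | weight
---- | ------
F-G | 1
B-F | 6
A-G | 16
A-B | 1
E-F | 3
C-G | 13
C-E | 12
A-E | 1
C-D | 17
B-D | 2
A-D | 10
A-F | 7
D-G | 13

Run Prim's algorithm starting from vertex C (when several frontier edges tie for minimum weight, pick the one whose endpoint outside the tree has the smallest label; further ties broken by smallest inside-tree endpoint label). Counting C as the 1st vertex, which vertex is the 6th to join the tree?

F

Prim, starting at C.
Step 1: frontier [C-E 12, C-G 13, C-D 17] → take C-E (12); add E.
Step 2: frontier [C-G 13, C-D 17, A-E 1, E-F 3] → take A-E (1); add A.
Step 3: frontier [A-B 1, A-F 7, A-D 10, A-G 16, C-G 13, C-D 17, E-F 3] → take A-B (1); add B.
Step 4: frontier [A-F 7, A-D 10, A-G 16, B-D 2, B-F 6, C-G 13, C-D 17, E-F 3] → take B-D (2); add D.
Step 5: frontier [A-F 7, A-G 16, B-F 6, C-G 13, D-G 13, E-F 3] → take E-F (3); add F.
Step 6: frontier [A-G 16, C-G 13, D-G 13, F-G 1] → take F-G (1); add G.
Vertex order: C, E, A, B, D, F, G. The 6th vertex is F.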